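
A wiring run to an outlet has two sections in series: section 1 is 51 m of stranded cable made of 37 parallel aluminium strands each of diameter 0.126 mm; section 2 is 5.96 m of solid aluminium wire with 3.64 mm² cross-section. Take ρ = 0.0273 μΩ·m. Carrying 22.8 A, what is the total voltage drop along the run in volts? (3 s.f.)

69.8 V

ρ = 0.0273 μΩ·m = 2.73×10^-8 Ω·m
Section 1: A_strand = π(6.3000e-05)² = 1.247e-08 m²; R₁ = ρL/(N·A_s) = (2.73×10^-8)(51)/(37×1.247e-08) = 3.018 Ω
Section 2: A = 3.64 mm² = 3.640e-06 m²
R₂ = (2.73×10^-8)(5.96)/(3.640e-06) = 0.0447 Ω
R = R₁ + R₂ = 3.063 Ω
V = IR = 22.8 × 3.063 = 69.8 V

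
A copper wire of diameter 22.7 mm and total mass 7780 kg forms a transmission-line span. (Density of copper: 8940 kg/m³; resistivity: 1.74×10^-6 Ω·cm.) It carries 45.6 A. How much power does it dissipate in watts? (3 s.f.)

192 W

ρ = 1.74×10^-6 Ω·cm = 1.74×10^-8 Ω·m
A = π(d/2)² = π(1.1350e-02 m)² = 4.0471e-04 m²
L = m/(density·A) = 7780/(8940×4.0471e-04) = 2150 m
R = ρL/A = (1.74×10^-8)(2150)/(4.0471e-04) = 0.09245 Ω
P = I²R = (45.6)² × 0.09245 = 192 W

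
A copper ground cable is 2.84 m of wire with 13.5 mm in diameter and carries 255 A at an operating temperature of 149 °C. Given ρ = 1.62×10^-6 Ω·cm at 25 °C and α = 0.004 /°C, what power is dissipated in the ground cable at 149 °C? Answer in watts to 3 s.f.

31.3 W

ρ = 1.62×10^-6 Ω·cm = 1.62×10^-8 Ω·m
A = π(d/2)² = π(6.7500e-03 m)² = 1.431e-04 m²
R₍25₎ = ρL/A = (1.62×10^-8)(2.84)/(1.431e-04) = 3.214×10^-4 Ω
R₍149₎ = R₍25₎(1 + αΔT) = 3.214×10^-4 × (1 + 0.004×124) = 4.808×10^-4 Ω
P = I²R = (255)² × 4.808×10^-4 = 31.3 W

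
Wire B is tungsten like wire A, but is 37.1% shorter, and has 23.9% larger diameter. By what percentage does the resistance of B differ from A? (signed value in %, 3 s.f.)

R ∝ L/d², so R_B/R_A = (1 − 37.1/100) × (1 + 23.9/100)⁻²
= 0.629 × 0.6514 = 0.4097
(R_B − R_A)/R_A = 0.4097 − 1 = -59.0%

-59.0%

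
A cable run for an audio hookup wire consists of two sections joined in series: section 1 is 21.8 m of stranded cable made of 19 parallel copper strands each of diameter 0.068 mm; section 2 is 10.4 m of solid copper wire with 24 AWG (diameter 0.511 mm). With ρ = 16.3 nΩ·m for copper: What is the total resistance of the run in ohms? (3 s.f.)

5.98 Ω

ρ = 16.3 nΩ·m = 1.63×10^-8 Ω·m
Section 1: A_strand = π(3.4000e-05)² = 3.632e-09 m²; R₁ = ρL/(N·A_s) = (1.63×10^-8)(21.8)/(19×3.632e-09) = 5.15 Ω
Section 2: A = π(0.511/2 mm)² = π(2.5550e-04 m)² = 2.051e-07 m²
R₂ = (1.63×10^-8)(10.4)/(2.051e-07) = 0.8266 Ω
R = R₁ + R₂ = 5.98 Ω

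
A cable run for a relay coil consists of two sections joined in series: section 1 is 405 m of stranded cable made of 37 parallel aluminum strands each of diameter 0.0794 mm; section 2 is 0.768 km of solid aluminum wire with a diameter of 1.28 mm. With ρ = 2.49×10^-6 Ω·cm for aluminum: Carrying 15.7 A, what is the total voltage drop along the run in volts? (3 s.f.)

1100 V

ρ = 2.49×10^-6 Ω·cm = 2.49×10^-8 Ω·m
Section 1: A_strand = π(3.9700e-05)² = 4.951e-09 m²; R₁ = ρL/(N·A_s) = (2.49×10^-8)(405)/(37×4.951e-09) = 55.05 Ω
Section 2: A = π(d/2)² = π(6.4000e-04 m)² = 1.287e-06 m²
R₂ = (2.49×10^-8)(768)/(1.287e-06) = 14.86 Ω
R = R₁ + R₂ = 69.91 Ω
V = IR = 15.7 × 69.91 = 1100 V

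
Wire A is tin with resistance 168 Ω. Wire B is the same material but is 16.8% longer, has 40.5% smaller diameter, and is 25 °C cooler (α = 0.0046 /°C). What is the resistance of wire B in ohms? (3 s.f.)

491 Ω

R ∝ ρL/d² with ρ ∝ (1+αΔT), so R_B/R_A = (1 + 16.8/100) × (1 − 40.5/100)⁻² × (1 − 0.0046×25)
= 1.168 × 2.825 × 0.885 = 2.92
R_B = 2.92 × 168 = 491 Ω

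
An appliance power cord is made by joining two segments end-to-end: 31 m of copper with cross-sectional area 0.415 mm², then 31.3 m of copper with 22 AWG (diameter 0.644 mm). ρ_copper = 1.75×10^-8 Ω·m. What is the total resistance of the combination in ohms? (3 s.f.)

Segment 1: A = 0.415 mm² = 4.150e-07 m²
R₁ = ρL/A = (1.75×10^-8)(31)/(4.150e-07) = 1.307 Ω
Segment 2: A = π(0.644/2 mm)² = π(3.2200e-04 m)² = 3.257e-07 m²
R₂ = (1.75×10^-8)(31.3)/(3.257e-07) = 1.682 Ω
R = R₁ + R₂ = 2.99 Ω

2.99 Ω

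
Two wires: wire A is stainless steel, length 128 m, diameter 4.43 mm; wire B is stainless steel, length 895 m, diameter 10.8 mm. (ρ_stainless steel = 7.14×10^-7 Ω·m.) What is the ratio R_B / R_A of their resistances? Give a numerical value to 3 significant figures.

1.18

R ∝ ρL/d², so R_B/R_A = (L_B/L_A) × (d_A/d_B)²
= (895/128) × (4.43/10.8)² = 1.18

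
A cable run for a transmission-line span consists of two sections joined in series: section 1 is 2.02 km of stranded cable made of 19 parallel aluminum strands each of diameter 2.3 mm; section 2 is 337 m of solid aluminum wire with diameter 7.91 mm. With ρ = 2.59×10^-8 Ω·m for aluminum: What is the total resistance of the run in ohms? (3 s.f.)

Section 1: A_strand = π(1.1500e-03)² = 4.155e-06 m²; R₁ = ρL/(N·A_s) = (2.59×10^-8)(2020)/(19×4.155e-06) = 0.6628 Ω
Section 2: A = π(d/2)² = π(3.9550e-03 m)² = 4.914e-05 m²
R₂ = (2.59×10^-8)(337)/(4.914e-05) = 0.1776 Ω
R = R₁ + R₂ = 0.840 Ω

0.840 Ω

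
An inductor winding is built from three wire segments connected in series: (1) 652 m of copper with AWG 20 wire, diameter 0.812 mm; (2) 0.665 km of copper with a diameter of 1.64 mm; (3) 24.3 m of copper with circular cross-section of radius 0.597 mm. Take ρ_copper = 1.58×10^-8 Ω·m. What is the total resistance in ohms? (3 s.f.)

25.2 Ω

Seg 1: A = π(0.812/2 mm)² = π(4.0600e-04 m)² = 5.178e-07 m²
R_1 = (1.58×10^-8)(652)/(5.178e-07) = 19.89 Ω
Seg 2: A = π(d/2)² = π(8.2000e-04 m)² = 2.112e-06 m²
R_2 = (1.58×10^-8)(665)/(2.112e-06) = 4.974 Ω
Seg 3: A = πr² = π(5.9700e-04 m)² = 1.120e-06 m²
R_3 = (1.58×10^-8)(24.3)/(1.120e-06) = 0.3429 Ω
R_total = R_1 + R_2 + R_3 = 25.2 Ω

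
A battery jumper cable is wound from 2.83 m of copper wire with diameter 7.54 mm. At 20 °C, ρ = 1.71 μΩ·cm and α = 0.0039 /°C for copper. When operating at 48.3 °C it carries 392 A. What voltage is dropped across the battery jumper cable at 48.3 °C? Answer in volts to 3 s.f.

ρ = 1.71 μΩ·cm = 1.71×10^-8 Ω·m
A = π(d/2)² = π(3.7700e-03 m)² = 4.465e-05 m²
R₍20₎ = ρL/A = (1.71×10^-8)(2.83)/(4.465e-05) = 0.001084 Ω
R₍48.3₎ = R₍20₎(1 + αΔT) = 0.001084 × (1 + 0.0039×28.3) = 0.001203 Ω
V = IR = 392 × 0.001203 = 0.472 V

0.472 V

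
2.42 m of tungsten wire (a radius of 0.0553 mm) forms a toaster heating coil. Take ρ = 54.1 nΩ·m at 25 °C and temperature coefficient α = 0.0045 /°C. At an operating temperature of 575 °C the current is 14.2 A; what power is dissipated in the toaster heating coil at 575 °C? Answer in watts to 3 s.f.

9550 W

ρ = 54.1 nΩ·m = 5.41×10^-8 Ω·m
A = πr² = π(5.5300e-05 m)² = 9.607e-09 m²
R₍25₎ = ρL/A = (5.41×10^-8)(2.42)/(9.607e-09) = 13.63 Ω
R₍575₎ = R₍25₎(1 + αΔT) = 13.63 × (1 + 0.0045×550) = 47.36 Ω
P = I²R = (14.2)² × 47.36 = 9550 W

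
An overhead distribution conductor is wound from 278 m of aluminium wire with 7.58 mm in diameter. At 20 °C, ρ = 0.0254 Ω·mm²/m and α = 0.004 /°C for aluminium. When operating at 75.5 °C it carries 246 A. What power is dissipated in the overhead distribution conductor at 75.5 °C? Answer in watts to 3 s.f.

ρ = 0.0254 Ω·mm²/m = 2.54×10^-8 Ω·m
A = π(d/2)² = π(3.7900e-03 m)² = 4.513e-05 m²
R₍20₎ = ρL/A = (2.54×10^-8)(278)/(4.513e-05) = 0.1565 Ω
R₍75.5₎ = R₍20₎(1 + αΔT) = 0.1565 × (1 + 0.004×55.5) = 0.1912 Ω
P = I²R = (246)² × 0.1912 = 11600 W

11600 W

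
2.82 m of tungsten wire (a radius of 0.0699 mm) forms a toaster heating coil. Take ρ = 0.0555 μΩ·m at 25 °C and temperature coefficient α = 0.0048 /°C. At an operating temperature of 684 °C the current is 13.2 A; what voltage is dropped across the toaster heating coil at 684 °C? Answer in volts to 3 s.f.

ρ = 0.0555 μΩ·m = 5.55×10^-8 Ω·m
A = πr² = π(6.9900e-05 m)² = 1.535e-08 m²
R₍25₎ = ρL/A = (5.55×10^-8)(2.82)/(1.535e-08) = 10.2 Ω
R₍684₎ = R₍25₎(1 + αΔT) = 10.2 × (1 + 0.0048×659) = 42.45 Ω
V = IR = 13.2 × 42.45 = 560 V

560 V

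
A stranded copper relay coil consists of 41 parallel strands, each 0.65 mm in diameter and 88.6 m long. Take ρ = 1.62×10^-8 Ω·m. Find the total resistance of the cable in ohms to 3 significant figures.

0.105 Ω

A_strand = π(3.2500e-04 m)² = 3.318e-07 m²
R_strand = ρL/A = (1.62×10^-8)(88.6)/(3.318e-07) = 4.325 Ω
R_total = R_strand/N = 4.325/41 = 0.105 Ω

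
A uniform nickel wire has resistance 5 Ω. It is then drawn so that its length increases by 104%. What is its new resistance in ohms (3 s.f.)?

k = 1 + 104/100 = 2.04; volume constant ⇒ A' = A/k, so R' = k²R.
R' = 4.162 × 5 = 20.8 Ω

20.8 Ω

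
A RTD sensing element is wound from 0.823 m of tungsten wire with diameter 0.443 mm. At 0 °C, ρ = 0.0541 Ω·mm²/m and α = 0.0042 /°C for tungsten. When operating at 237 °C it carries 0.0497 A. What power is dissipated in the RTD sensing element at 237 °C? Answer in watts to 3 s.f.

ρ = 0.0541 Ω·mm²/m = 5.41×10^-8 Ω·m
A = π(d/2)² = π(2.2150e-04 m)² = 1.541e-07 m²
R₍0₎ = ρL/A = (5.41×10^-8)(0.823)/(1.541e-07) = 0.2889 Ω
R₍237₎ = R₍0₎(1 + αΔT) = 0.2889 × (1 + 0.0042×237) = 0.5764 Ω
P = I²R = (0.0497)² × 0.5764 = 0.00142 W

0.00142 W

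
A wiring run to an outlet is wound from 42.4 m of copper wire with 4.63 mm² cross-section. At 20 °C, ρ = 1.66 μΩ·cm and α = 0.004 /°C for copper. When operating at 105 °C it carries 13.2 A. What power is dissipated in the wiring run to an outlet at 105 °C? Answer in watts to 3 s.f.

ρ = 1.66 μΩ·cm = 1.66×10^-8 Ω·m
A = 4.63 mm² = 4.630e-06 m²
R₍20₎ = ρL/A = (1.66×10^-8)(42.4)/(4.630e-06) = 0.152 Ω
R₍105₎ = R₍20₎(1 + αΔT) = 0.152 × (1 + 0.004×85) = 0.2037 Ω
P = I²R = (13.2)² × 0.2037 = 35.5 W

35.5 W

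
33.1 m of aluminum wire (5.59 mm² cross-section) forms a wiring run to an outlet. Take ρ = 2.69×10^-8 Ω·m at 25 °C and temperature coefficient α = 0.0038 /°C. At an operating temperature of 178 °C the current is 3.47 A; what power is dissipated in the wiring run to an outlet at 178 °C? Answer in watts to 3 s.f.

3.03 W

A = 5.59 mm² = 5.590e-06 m²
R₍25₎ = ρL/A = (2.69×10^-8)(33.1)/(5.590e-06) = 0.1593 Ω
R₍178₎ = R₍25₎(1 + αΔT) = 0.1593 × (1 + 0.0038×153) = 0.2519 Ω
P = I²R = (3.47)² × 0.2519 = 3.03 W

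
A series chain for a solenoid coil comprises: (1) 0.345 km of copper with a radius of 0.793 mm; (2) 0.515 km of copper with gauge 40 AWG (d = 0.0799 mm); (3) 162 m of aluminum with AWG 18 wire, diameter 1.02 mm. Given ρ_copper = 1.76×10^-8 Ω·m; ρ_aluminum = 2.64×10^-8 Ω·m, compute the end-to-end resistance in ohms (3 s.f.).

1820 Ω

Seg 1: A = πr² = π(7.9300e-04 m)² = 1.976e-06 m²
R_1 = (1.76×10^-8)(345)/(1.976e-06) = 3.074 Ω
Seg 2: A = π(0.0799/2 mm)² = π(3.9950e-05 m)² = 5.014e-09 m²
R_2 = (1.76×10^-8)(515)/(5.014e-09) = 1808 Ω
Seg 3: A = π(1.02/2 mm)² = π(5.1000e-04 m)² = 8.171e-07 m²
R_3 = (2.64×10^-8)(162)/(8.171e-07) = 5.234 Ω
R_total = R_1 + R_2 + R_3 = 1820 Ω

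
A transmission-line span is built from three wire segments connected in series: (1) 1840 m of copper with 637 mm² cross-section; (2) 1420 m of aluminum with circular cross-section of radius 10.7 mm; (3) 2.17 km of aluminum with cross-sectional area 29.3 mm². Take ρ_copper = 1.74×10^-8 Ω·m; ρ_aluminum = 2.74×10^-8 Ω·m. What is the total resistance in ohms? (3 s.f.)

Seg 1: A = 637 mm² = 6.370e-04 m²
R_1 = (1.74×10^-8)(1840)/(6.370e-04) = 0.05026 Ω
Seg 2: A = πr² = π(1.0700e-02 m)² = 3.597e-04 m²
R_2 = (2.74×10^-8)(1420)/(3.597e-04) = 0.1082 Ω
Seg 3: A = 29.3 mm² = 2.930e-05 m²
R_3 = (2.74×10^-8)(2170)/(2.930e-05) = 2.029 Ω
R_total = R_1 + R_2 + R_3 = 2.19 Ω

2.19 Ω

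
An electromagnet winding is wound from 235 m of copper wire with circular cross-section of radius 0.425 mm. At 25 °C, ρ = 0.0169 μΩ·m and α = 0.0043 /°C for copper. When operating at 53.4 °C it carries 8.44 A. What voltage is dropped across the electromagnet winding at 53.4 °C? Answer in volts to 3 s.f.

ρ = 0.0169 μΩ·m = 1.69×10^-8 Ω·m
A = πr² = π(4.2500e-04 m)² = 5.675e-07 m²
R₍25₎ = ρL/A = (1.69×10^-8)(235)/(5.675e-07) = 6.999 Ω
R₍53.4₎ = R₍25₎(1 + αΔT) = 6.999 × (1 + 0.0043×28.4) = 7.854 Ω
V = IR = 8.44 × 7.854 = 66.3 V

66.3 V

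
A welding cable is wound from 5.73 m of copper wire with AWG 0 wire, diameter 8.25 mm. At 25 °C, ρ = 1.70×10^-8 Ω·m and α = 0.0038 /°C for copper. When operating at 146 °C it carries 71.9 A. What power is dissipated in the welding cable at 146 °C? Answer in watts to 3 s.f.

13.8 W

A = π(8.25/2 mm)² = π(4.1250e-03 m)² = 5.346e-05 m²
R₍25₎ = ρL/A = (1.70×10^-8)(5.73)/(5.346e-05) = 0.001822 Ω
R₍146₎ = R₍25₎(1 + αΔT) = 0.001822 × (1 + 0.0038×121) = 0.00266 Ω
P = I²R = (71.9)² × 0.00266 = 13.8 W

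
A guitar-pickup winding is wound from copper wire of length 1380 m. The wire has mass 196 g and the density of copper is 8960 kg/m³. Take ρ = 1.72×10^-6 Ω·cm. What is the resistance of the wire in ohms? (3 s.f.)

1500 Ω

ρ = 1.72×10^-6 Ω·cm = 1.72×10^-8 Ω·m
A = m/(density·L) = 0.196/(8960×1380) = 1.5851e-08 m²
R = ρL/A = (1.72×10^-8)(1380)/(1.5851e-08) = 1500 Ω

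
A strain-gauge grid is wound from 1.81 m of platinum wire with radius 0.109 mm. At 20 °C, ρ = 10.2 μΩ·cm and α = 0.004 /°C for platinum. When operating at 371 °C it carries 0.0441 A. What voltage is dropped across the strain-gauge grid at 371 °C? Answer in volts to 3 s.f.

0.524 V

ρ = 10.2 μΩ·cm = 1.02×10^-7 Ω·m
A = πr² = π(1.0900e-04 m)² = 3.733e-08 m²
R₍20₎ = ρL/A = (1.02×10^-7)(1.81)/(3.733e-08) = 4.946 Ω
R₍371₎ = R₍20₎(1 + αΔT) = 4.946 × (1 + 0.004×351) = 11.89 Ω
V = IR = 0.0441 × 11.89 = 0.524 V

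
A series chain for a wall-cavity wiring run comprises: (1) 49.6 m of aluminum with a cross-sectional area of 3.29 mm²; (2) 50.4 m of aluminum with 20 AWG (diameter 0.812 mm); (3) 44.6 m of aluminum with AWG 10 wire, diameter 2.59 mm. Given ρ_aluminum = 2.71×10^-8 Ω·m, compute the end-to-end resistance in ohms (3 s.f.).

Seg 1: A = 3.29 mm² = 3.290e-06 m²
R_1 = (2.71×10^-8)(49.6)/(3.290e-06) = 0.4086 Ω
Seg 2: A = π(0.812/2 mm)² = π(4.0600e-04 m)² = 5.178e-07 m²
R_2 = (2.71×10^-8)(50.4)/(5.178e-07) = 2.638 Ω
Seg 3: A = π(2.59/2 mm)² = π(1.2950e-03 m)² = 5.269e-06 m²
R_3 = (2.71×10^-8)(44.6)/(5.269e-06) = 0.2294 Ω
R_total = R_1 + R_2 + R_3 = 3.28 Ω

3.28 Ω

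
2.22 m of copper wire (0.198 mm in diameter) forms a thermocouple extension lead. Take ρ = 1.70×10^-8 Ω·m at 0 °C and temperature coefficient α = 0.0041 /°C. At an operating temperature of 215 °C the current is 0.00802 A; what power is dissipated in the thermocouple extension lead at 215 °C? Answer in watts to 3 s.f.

1.48×10^-4 W

A = π(d/2)² = π(9.9000e-05 m)² = 3.079e-08 m²
R₍0₎ = ρL/A = (1.70×10^-8)(2.22)/(3.079e-08) = 1.226 Ω
R₍215₎ = R₍0₎(1 + αΔT) = 1.226 × (1 + 0.0041×215) = 2.306 Ω
P = I²R = (0.00802)² × 2.306 = 1.48×10^-4 W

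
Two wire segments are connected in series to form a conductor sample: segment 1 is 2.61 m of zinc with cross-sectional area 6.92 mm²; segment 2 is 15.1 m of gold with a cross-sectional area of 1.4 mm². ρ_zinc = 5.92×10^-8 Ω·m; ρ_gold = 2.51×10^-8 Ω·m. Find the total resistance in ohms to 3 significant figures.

0.293 Ω

Segment 1: A = 6.92 mm² = 6.920e-06 m²
R₁ = ρL/A = (5.92×10^-8)(2.61)/(6.920e-06) = 0.02233 Ω
Segment 2: A = 1.4 mm² = 1.400e-06 m²
R₂ = (2.51×10^-8)(15.1)/(1.400e-06) = 0.2707 Ω
R = R₁ + R₂ = 0.293 Ω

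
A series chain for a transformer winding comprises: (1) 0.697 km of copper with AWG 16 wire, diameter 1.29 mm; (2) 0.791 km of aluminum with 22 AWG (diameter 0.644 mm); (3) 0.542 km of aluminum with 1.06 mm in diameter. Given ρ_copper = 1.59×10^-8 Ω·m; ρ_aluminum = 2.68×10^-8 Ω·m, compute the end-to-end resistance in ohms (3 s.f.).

Seg 1: A = π(1.29/2 mm)² = π(6.4500e-04 m)² = 1.307e-06 m²
R_1 = (1.59×10^-8)(697)/(1.307e-06) = 8.479 Ω
Seg 2: A = π(0.644/2 mm)² = π(3.2200e-04 m)² = 3.257e-07 m²
R_2 = (2.68×10^-8)(791)/(3.257e-07) = 65.08 Ω
Seg 3: A = π(d/2)² = π(5.3000e-04 m)² = 8.825e-07 m²
R_3 = (2.68×10^-8)(542)/(8.825e-07) = 16.46 Ω
R_total = R_1 + R_2 + R_3 = 90.0 Ω

90.0 Ω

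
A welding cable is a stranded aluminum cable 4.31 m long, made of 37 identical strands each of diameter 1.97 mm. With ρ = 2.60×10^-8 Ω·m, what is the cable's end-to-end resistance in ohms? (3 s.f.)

9.94×10^-4 Ω

A_strand = π(9.8500e-04 m)² = 3.048e-06 m²
R_strand = ρL/A = (2.60×10^-8)(4.31)/(3.048e-06) = 0.03676 Ω
R_total = R_strand/N = 0.03676/37 = 9.94×10^-4 Ω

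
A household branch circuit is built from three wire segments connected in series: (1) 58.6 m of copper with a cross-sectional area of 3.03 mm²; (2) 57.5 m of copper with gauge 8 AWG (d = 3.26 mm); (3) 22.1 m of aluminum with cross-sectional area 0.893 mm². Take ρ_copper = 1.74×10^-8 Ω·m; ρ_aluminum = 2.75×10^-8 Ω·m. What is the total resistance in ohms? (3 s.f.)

1.14 Ω

Seg 1: A = 3.03 mm² = 3.030e-06 m²
R_1 = (1.74×10^-8)(58.6)/(3.030e-06) = 0.3365 Ω
Seg 2: A = π(3.26/2 mm)² = π(1.6300e-03 m)² = 8.347e-06 m²
R_2 = (1.74×10^-8)(57.5)/(8.347e-06) = 0.1199 Ω
Seg 3: A = 0.893 mm² = 8.930e-07 m²
R_3 = (2.75×10^-8)(22.1)/(8.930e-07) = 0.6806 Ω
R_total = R_1 + R_2 + R_3 = 1.14 Ω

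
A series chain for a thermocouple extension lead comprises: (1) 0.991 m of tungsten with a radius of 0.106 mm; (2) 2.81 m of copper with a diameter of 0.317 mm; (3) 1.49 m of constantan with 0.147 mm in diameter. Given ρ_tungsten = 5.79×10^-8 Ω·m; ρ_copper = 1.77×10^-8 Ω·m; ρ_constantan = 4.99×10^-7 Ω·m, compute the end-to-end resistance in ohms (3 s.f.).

Seg 1: A = πr² = π(1.0600e-04 m)² = 3.530e-08 m²
R_1 = (5.79×10^-8)(0.991)/(3.530e-08) = 1.626 Ω
Seg 2: A = π(d/2)² = π(1.5850e-04 m)² = 7.892e-08 m²
R_2 = (1.77×10^-8)(2.81)/(7.892e-08) = 0.6302 Ω
Seg 3: A = π(d/2)² = π(7.3500e-05 m)² = 1.697e-08 m²
R_3 = (4.99×10^-7)(1.49)/(1.697e-08) = 43.81 Ω
R_total = R_1 + R_2 + R_3 = 46.1 Ω

46.1 Ω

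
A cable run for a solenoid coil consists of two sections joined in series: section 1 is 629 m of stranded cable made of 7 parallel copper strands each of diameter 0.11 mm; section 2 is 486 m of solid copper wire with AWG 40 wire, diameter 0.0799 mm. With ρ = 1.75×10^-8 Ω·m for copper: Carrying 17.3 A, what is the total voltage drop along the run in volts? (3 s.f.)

Section 1: A_strand = π(5.5000e-05)² = 9.503e-09 m²; R₁ = ρL/(N·A_s) = (1.75×10^-8)(629)/(7×9.503e-09) = 165.5 Ω
Section 2: A = π(0.0799/2 mm)² = π(3.9950e-05 m)² = 5.014e-09 m²
R₂ = (1.75×10^-8)(486)/(5.014e-09) = 1696 Ω
R = R₁ + R₂ = 1862 Ω
V = IR = 17.3 × 1862 = 32200 V

32200 V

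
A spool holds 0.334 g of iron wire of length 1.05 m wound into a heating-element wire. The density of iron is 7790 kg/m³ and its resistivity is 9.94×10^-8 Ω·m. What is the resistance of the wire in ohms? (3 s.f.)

A = m/(density·L) = 3.340×10^-4/(7790×1.05) = 4.0834e-08 m²
R = ρL/A = (9.94×10^-8)(1.05)/(4.0834e-08) = 2.56 Ω

2.56 Ω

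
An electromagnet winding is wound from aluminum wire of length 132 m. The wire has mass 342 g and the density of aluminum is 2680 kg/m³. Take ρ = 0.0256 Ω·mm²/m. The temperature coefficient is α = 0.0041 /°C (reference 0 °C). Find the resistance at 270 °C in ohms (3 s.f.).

ρ = 0.0256 Ω·mm²/m = 2.56×10^-8 Ω·m
A = m/(density·L) = 0.342/(2680×132) = 9.6676e-07 m²
R = ρL/A = (2.56×10^-8)(132)/(9.6676e-07) = 3.495 Ω
R(270 °C) = 3.495 × (1 + 0.0041×270) = 7.36 Ω

7.36 Ω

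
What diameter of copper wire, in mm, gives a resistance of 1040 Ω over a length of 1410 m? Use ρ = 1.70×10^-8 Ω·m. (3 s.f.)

0.171 mm

A = ρL/R = (1.70×10^-8)(1410)/(1040) = 2.305e-08 m²
d = 2√(A/π) = 1.713e-04 m = 0.171 mm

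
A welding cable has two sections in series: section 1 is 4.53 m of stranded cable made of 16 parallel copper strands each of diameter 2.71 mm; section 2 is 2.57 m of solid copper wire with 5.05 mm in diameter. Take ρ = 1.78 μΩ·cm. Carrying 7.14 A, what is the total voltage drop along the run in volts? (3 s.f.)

0.0225 V

ρ = 1.78 μΩ·cm = 1.78×10^-8 Ω·m
Section 1: A_strand = π(1.3550e-03)² = 5.768e-06 m²; R₁ = ρL/(N·A_s) = (1.78×10^-8)(4.53)/(16×5.768e-06) = 8.737×10^-4 Ω
Section 2: A = π(d/2)² = π(2.5250e-03 m)² = 2.003e-05 m²
R₂ = (1.78×10^-8)(2.57)/(2.003e-05) = 0.002284 Ω
R = R₁ + R₂ = 0.003158 Ω
V = IR = 7.14 × 0.003158 = 0.0225 V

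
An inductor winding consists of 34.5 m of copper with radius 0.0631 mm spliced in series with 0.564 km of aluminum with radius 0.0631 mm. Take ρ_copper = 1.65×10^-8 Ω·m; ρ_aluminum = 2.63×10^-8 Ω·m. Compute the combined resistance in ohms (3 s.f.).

Segment 1: A = πr² = π(6.3100e-05 m)² = 1.251e-08 m²
R₁ = ρL/A = (1.65×10^-8)(34.5)/(1.251e-08) = 45.51 Ω
R₂ = (2.63×10^-8)(564)/(1.251e-08) = 1186 Ω
R = R₁ + R₂ = 1230 Ω

1230 Ω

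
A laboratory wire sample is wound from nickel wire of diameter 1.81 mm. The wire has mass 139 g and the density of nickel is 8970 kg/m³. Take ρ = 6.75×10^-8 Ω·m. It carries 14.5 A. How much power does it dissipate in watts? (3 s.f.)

33.2 W

A = π(d/2)² = π(9.0500e-04 m)² = 2.5730e-06 m²
L = m/(density·A) = 0.139/(8970×2.5730e-06) = 6.022 m
R = ρL/A = (6.75×10^-8)(6.022)/(2.5730e-06) = 0.158 Ω
P = I²R = (14.5)² × 0.158 = 33.2 W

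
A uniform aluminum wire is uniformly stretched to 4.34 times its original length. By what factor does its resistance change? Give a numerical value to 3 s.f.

Volume constant ⇒ A' = A/k with k = 4.34. R' = ρ(kL)/(A/k) = k²R.
Factor = 18.8

18.8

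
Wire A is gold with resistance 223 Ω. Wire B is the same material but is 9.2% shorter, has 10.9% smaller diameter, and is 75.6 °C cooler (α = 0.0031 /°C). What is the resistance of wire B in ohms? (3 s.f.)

R ∝ ρL/d² with ρ ∝ (1+αΔT), so R_B/R_A = (1 − 9.2/100) × (1 − 10.9/100)⁻² × (1 − 0.0031×75.6)
= 0.908 × 1.26 × 0.7656 = 0.8757
R_B = 0.8757 × 223 = 195 Ω

195 Ω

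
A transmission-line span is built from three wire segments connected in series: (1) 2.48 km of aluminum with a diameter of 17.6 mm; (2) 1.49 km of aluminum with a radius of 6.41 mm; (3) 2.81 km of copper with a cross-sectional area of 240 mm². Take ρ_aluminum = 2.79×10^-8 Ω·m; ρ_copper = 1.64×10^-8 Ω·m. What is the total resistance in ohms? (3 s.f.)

0.798 Ω

Seg 1: A = π(d/2)² = π(8.8000e-03 m)² = 2.433e-04 m²
R_1 = (2.79×10^-8)(2480)/(2.433e-04) = 0.2844 Ω
Seg 2: A = πr² = π(6.4100e-03 m)² = 1.291e-04 m²
R_2 = (2.79×10^-8)(1490)/(1.291e-04) = 0.3221 Ω
Seg 3: A = 240 mm² = 2.400e-04 m²
R_3 = (1.64×10^-8)(2810)/(2.400e-04) = 0.192 Ω
R_total = R_1 + R_2 + R_3 = 0.798 Ω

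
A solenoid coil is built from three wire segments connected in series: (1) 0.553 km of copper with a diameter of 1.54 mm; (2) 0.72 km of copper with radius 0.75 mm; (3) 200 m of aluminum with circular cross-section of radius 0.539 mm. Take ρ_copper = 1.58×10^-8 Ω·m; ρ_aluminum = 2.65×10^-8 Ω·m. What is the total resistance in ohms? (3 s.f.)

Seg 1: A = π(d/2)² = π(7.7000e-04 m)² = 1.863e-06 m²
R_1 = (1.58×10^-8)(553)/(1.863e-06) = 4.691 Ω
Seg 2: A = πr² = π(7.5000e-04 m)² = 1.767e-06 m²
R_2 = (1.58×10^-8)(720)/(1.767e-06) = 6.437 Ω
Seg 3: A = πr² = π(5.3900e-04 m)² = 9.127e-07 m²
R_3 = (2.65×10^-8)(200)/(9.127e-07) = 5.807 Ω
R_total = R_1 + R_2 + R_3 = 16.9 Ω

16.9 Ω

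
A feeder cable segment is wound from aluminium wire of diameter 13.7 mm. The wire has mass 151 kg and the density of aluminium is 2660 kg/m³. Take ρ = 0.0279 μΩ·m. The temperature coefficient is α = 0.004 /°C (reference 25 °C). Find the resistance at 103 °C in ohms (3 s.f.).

0.0956 Ω

ρ = 0.0279 μΩ·m = 2.79×10^-8 Ω·m
A = π(d/2)² = π(6.8500e-03 m)² = 1.4741e-04 m²
L = m/(density·A) = 151/(2660×1.4741e-04) = 385.1 m
R = ρL/A = (2.79×10^-8)(385.1)/(1.4741e-04) = 0.07288 Ω
R(103 °C) = 0.07288 × (1 + 0.004×78) = 0.0956 Ω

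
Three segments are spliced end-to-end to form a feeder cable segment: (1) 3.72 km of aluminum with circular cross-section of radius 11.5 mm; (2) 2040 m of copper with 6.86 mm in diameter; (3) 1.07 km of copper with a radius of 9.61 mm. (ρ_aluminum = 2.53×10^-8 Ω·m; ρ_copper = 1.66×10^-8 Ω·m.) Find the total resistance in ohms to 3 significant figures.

1.20 Ω

Seg 1: A = πr² = π(1.1500e-02 m)² = 4.155e-04 m²
R_1 = (2.53×10^-8)(3720)/(4.155e-04) = 0.2265 Ω
Seg 2: A = π(d/2)² = π(3.4300e-03 m)² = 3.696e-05 m²
R_2 = (1.66×10^-8)(2040)/(3.696e-05) = 0.9162 Ω
Seg 3: A = πr² = π(9.6100e-03 m)² = 2.901e-04 m²
R_3 = (1.66×10^-8)(1070)/(2.901e-04) = 0.06122 Ω
R_total = R_1 + R_2 + R_3 = 1.20 Ω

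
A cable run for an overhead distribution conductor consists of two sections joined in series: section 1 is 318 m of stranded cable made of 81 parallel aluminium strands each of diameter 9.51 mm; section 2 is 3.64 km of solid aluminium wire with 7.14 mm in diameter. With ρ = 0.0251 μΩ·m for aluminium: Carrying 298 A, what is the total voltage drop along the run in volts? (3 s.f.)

680 V

ρ = 0.0251 μΩ·m = 2.51×10^-8 Ω·m
Section 1: A_strand = π(4.7550e-03)² = 7.103e-05 m²; R₁ = ρL/(N·A_s) = (2.51×10^-8)(318)/(81×7.103e-05) = 0.001387 Ω
Section 2: A = π(d/2)² = π(3.5700e-03 m)² = 4.004e-05 m²
R₂ = (2.51×10^-8)(3640)/(4.004e-05) = 2.282 Ω
R = R₁ + R₂ = 2.283 Ω
V = IR = 298 × 2.283 = 680 V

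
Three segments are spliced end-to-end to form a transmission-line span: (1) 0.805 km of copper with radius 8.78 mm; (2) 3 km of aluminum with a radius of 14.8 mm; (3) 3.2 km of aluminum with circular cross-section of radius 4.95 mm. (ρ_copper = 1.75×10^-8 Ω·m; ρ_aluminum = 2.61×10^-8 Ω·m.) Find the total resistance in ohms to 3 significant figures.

1.26 Ω

Seg 1: A = πr² = π(8.7800e-03 m)² = 2.422e-04 m²
R_1 = (1.75×10^-8)(805)/(2.422e-04) = 0.05817 Ω
Seg 2: A = πr² = π(1.4800e-02 m)² = 6.881e-04 m²
R_2 = (2.61×10^-8)(3000)/(6.881e-04) = 0.1138 Ω
Seg 3: A = πr² = π(4.9500e-03 m)² = 7.698e-05 m²
R_3 = (2.61×10^-8)(3200)/(7.698e-05) = 1.085 Ω
R_total = R_1 + R_2 + R_3 = 1.26 Ω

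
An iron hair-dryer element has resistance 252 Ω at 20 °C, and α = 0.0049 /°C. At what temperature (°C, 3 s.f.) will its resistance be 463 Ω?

R = R₀(1 + α(T − T₀)) ⇒ T = T₀ + (R/R₀ − 1)/α
T = 20 + (463/252 − 1)/0.0049 = 20 + (0.8373)/0.0049 = 191 °C

191 °C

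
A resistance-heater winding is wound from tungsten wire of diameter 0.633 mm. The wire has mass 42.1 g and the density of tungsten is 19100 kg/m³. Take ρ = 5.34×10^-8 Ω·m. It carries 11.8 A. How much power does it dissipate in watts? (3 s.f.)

A = π(d/2)² = π(3.1650e-04 m)² = 3.1470e-07 m²
L = m/(density·A) = 0.0421/(19100×3.1470e-07) = 7.004 m
R = ρL/A = (5.34×10^-8)(7.004)/(3.1470e-07) = 1.188 Ω
P = I²R = (11.8)² × 1.188 = 165 W

165 W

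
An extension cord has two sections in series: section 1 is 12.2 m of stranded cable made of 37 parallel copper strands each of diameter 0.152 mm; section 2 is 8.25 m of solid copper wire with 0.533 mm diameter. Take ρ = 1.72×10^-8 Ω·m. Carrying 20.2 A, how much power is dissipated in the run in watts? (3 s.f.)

Section 1: A_strand = π(7.6000e-05)² = 1.815e-08 m²; R₁ = ρL/(N·A_s) = (1.72×10^-8)(12.2)/(37×1.815e-08) = 0.3125 Ω
Section 2: A = π(d/2)² = π(2.6650e-04 m)² = 2.231e-07 m²
R₂ = (1.72×10^-8)(8.25)/(2.231e-07) = 0.636 Ω
R = R₁ + R₂ = 0.9485 Ω
P = I²R = (20.2)² × 0.9485 = 387 W

387 W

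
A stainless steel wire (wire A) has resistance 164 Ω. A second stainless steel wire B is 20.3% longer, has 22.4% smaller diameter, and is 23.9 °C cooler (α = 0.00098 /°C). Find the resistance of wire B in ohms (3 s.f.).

R ∝ ρL/d² with ρ ∝ (1+αΔT), so R_B/R_A = (1 + 20.3/100) × (1 − 22.4/100)⁻² × (1 − 0.00098×23.9)
= 1.203 × 1.661 × 0.9766 = 1.951
R_B = 1.951 × 164 = 320 Ω

320 Ω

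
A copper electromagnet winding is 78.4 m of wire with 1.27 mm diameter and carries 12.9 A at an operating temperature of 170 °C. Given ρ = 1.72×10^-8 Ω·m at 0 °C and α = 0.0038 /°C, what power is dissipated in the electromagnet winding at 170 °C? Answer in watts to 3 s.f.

A = π(d/2)² = π(6.3500e-04 m)² = 1.267e-06 m²
R₍0₎ = ρL/A = (1.72×10^-8)(78.4)/(1.267e-06) = 1.065 Ω
R₍170₎ = R₍0₎(1 + αΔT) = 1.065 × (1 + 0.0038×170) = 1.752 Ω
P = I²R = (12.9)² × 1.752 = 292 W

292 W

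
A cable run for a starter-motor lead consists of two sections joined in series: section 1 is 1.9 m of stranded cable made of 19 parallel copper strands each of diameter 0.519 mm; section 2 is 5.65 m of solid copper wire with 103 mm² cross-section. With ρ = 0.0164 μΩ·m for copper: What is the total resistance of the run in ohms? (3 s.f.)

ρ = 0.0164 μΩ·m = 1.64×10^-8 Ω·m
Section 1: A_strand = π(2.5950e-04)² = 2.116e-07 m²; R₁ = ρL/(N·A_s) = (1.64×10^-8)(1.9)/(19×2.116e-07) = 0.007752 Ω
Section 2: A = 103 mm² = 1.030e-04 m²
R₂ = (1.64×10^-8)(5.65)/(1.030e-04) = 8.996×10^-4 Ω
R = R₁ + R₂ = 0.00865 Ω

0.00865 Ω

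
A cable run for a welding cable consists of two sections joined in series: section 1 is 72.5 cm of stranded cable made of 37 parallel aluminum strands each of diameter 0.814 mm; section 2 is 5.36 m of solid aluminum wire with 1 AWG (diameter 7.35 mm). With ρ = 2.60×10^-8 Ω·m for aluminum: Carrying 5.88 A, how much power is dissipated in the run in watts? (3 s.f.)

Section 1: A_strand = π(4.0700e-04)² = 5.204e-07 m²; R₁ = ρL/(N·A_s) = (2.60×10^-8)(0.725)/(37×5.204e-07) = 9.790×10^-4 Ω
Section 2: A = π(7.35/2 mm)² = π(3.6750e-03 m)² = 4.243e-05 m²
R₂ = (2.60×10^-8)(5.36)/(4.243e-05) = 0.003285 Ω
R = R₁ + R₂ = 0.004264 Ω
P = I²R = (5.88)² × 0.004264 = 0.147 W

0.147 W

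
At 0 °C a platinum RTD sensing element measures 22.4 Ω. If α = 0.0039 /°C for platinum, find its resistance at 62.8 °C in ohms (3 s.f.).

ΔT = 62.8 − 0 = 62.8 °C
R = R₀(1 + αΔT) = 22.4 × (1 + 0.0039×62.8) = 22.4 × 1.245 = 27.9 Ω

27.9 Ω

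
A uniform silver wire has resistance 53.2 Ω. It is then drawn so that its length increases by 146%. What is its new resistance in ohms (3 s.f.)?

k = 1 + 146/100 = 2.46; volume constant ⇒ A' = A/k, so R' = k²R.
R' = 6.052 × 53.2 = 322 Ω

322 Ω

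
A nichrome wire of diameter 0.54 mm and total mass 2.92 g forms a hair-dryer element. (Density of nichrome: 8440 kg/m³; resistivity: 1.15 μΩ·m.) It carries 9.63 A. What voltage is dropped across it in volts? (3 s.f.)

ρ = 1.15 μΩ·m = 1.15×10^-6 Ω·m
A = π(d/2)² = π(2.7000e-04 m)² = 2.2902e-07 m²
L = m/(density·A) = 0.00292/(8440×2.2902e-07) = 1.511 m
R = ρL/A = (1.15×10^-6)(1.511)/(2.2902e-07) = 7.585 Ω
V = IR = 9.63 × 7.585 = 73.0 V

73.0 V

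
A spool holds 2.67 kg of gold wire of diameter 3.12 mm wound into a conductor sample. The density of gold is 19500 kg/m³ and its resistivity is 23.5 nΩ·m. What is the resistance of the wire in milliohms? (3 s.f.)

55.0 mΩ

ρ = 23.5 nΩ·m = 2.35×10^-8 Ω·m
A = π(d/2)² = π(1.5600e-03 m)² = 7.6454e-06 m²
L = m/(density·A) = 2.67/(19500×7.6454e-06) = 17.91 m
R = ρL/A = (2.35×10^-8)(17.91)/(7.6454e-06) = 55.0 mΩ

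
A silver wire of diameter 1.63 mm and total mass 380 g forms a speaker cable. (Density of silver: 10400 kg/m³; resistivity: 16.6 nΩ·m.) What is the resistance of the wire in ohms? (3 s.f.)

0.139 Ω

ρ = 16.6 nΩ·m = 1.66×10^-8 Ω·m
A = π(d/2)² = π(8.1500e-04 m)² = 2.0867e-06 m²
L = m/(density·A) = 0.38/(10400×2.0867e-06) = 17.51 m
R = ρL/A = (1.66×10^-8)(17.51)/(2.0867e-06) = 0.139 Ω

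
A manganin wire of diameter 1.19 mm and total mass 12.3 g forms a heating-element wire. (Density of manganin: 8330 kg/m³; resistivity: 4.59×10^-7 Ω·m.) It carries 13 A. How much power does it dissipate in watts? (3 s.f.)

A = π(d/2)² = π(5.9500e-04 m)² = 1.1122e-06 m²
L = m/(density·A) = 0.0123/(8330×1.1122e-06) = 1.328 m
R = ρL/A = (4.59×10^-7)(1.328)/(1.1122e-06) = 0.5479 Ω
P = I²R = (13)² × 0.5479 = 92.6 W

92.6 W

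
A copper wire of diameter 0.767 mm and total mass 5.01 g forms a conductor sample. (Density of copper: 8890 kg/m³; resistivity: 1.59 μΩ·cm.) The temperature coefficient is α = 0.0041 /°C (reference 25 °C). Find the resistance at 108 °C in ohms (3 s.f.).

0.0563 Ω

ρ = 1.59 μΩ·cm = 1.59×10^-8 Ω·m
A = π(d/2)² = π(3.8350e-04 m)² = 4.6204e-07 m²
L = m/(density·A) = 0.00501/(8890×4.6204e-07) = 1.22 m
R = ρL/A = (1.59×10^-8)(1.22)/(4.6204e-07) = 0.04197 Ω
R(108 °C) = 0.04197 × (1 + 0.0041×83) = 0.0563 Ω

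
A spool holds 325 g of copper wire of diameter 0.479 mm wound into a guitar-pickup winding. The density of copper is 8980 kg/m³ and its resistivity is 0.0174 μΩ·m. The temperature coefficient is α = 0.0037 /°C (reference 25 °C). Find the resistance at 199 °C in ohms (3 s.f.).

31.9 Ω

ρ = 0.0174 μΩ·m = 1.74×10^-8 Ω·m
A = π(d/2)² = π(2.3950e-04 m)² = 1.8020e-07 m²
L = m/(density·A) = 0.325/(8980×1.8020e-07) = 200.8 m
R = ρL/A = (1.74×10^-8)(200.8)/(1.8020e-07) = 19.39 Ω
R(199 °C) = 19.39 × (1 + 0.0037×174) = 31.9 Ω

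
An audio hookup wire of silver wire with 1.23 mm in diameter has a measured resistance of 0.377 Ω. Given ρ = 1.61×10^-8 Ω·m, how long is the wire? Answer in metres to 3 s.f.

A = π(d/2)² = π(6.1500e-04 m)² = 1.188e-06 m²
L = RA/ρ = (0.377)(1.188e-06)/(1.61×10^-8) = 27.8 m

27.8 m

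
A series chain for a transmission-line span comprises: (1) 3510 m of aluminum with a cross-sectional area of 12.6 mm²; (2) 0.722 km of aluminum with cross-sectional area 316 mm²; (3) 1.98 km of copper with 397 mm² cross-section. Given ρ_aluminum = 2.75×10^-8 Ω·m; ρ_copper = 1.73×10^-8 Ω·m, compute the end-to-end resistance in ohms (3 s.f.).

Seg 1: A = 12.6 mm² = 1.260e-05 m²
R_1 = (2.75×10^-8)(3510)/(1.260e-05) = 7.661 Ω
Seg 2: A = 316 mm² = 3.160e-04 m²
R_2 = (2.75×10^-8)(722)/(3.160e-04) = 0.06283 Ω
Seg 3: A = 397 mm² = 3.970e-04 m²
R_3 = (1.73×10^-8)(1980)/(3.970e-04) = 0.08628 Ω
R_total = R_1 + R_2 + R_3 = 7.81 Ω

7.81 Ω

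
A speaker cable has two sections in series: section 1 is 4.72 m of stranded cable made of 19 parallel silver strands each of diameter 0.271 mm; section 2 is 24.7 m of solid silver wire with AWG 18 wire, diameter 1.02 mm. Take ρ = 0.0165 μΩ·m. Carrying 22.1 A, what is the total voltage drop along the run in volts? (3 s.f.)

ρ = 0.0165 μΩ·m = 1.65×10^-8 Ω·m
Section 1: A_strand = π(1.3550e-04)² = 5.768e-08 m²; R₁ = ρL/(N·A_s) = (1.65×10^-8)(4.72)/(19×5.768e-08) = 0.07106 Ω
Section 2: A = π(1.02/2 mm)² = π(5.1000e-04 m)² = 8.171e-07 m²
R₂ = (1.65×10^-8)(24.7)/(8.171e-07) = 0.4988 Ω
R = R₁ + R₂ = 0.5698 Ω
V = IR = 22.1 × 0.5698 = 12.6 V

12.6 V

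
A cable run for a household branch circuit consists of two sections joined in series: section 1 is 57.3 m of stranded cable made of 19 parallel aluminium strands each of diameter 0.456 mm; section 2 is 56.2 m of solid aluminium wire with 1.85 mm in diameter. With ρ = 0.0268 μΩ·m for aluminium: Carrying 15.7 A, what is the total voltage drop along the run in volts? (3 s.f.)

16.6 V

ρ = 0.0268 μΩ·m = 2.68×10^-8 Ω·m
Section 1: A_strand = π(2.2800e-04)² = 1.633e-07 m²; R₁ = ρL/(N·A_s) = (2.68×10^-8)(57.3)/(19×1.633e-07) = 0.4949 Ω
Section 2: A = π(d/2)² = π(9.2500e-04 m)² = 2.688e-06 m²
R₂ = (2.68×10^-8)(56.2)/(2.688e-06) = 0.5603 Ω
R = R₁ + R₂ = 1.055 Ω
V = IR = 15.7 × 1.055 = 16.6 V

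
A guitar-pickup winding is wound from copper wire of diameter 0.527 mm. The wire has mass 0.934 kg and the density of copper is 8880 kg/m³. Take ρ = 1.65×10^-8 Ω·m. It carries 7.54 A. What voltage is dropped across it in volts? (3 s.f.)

275 V

A = π(d/2)² = π(2.6350e-04 m)² = 2.1813e-07 m²
L = m/(density·A) = 0.934/(8880×2.1813e-07) = 482.2 m
R = ρL/A = (1.65×10^-8)(482.2)/(2.1813e-07) = 36.48 Ω
V = IR = 7.54 × 36.48 = 275 V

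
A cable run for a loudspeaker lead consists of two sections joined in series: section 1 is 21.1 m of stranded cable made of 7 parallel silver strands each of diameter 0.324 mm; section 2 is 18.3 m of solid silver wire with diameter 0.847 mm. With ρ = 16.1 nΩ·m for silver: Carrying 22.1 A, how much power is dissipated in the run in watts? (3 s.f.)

543 W

ρ = 16.1 nΩ·m = 1.61×10^-8 Ω·m
Section 1: A_strand = π(1.6200e-04)² = 8.245e-08 m²; R₁ = ρL/(N·A_s) = (1.61×10^-8)(21.1)/(7×8.245e-08) = 0.5886 Ω
Section 2: A = π(d/2)² = π(4.2350e-04 m)² = 5.635e-07 m²
R₂ = (1.61×10^-8)(18.3)/(5.635e-07) = 0.5229 Ω
R = R₁ + R₂ = 1.112 Ω
P = I²R = (22.1)² × 1.112 = 543 W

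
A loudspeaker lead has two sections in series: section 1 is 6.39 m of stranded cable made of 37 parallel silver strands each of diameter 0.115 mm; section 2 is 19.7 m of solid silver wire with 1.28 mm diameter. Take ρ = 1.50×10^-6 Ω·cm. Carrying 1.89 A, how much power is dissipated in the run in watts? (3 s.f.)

ρ = 1.50×10^-6 Ω·cm = 1.50×10^-8 Ω·m
Section 1: A_strand = π(5.7500e-05)² = 1.039e-08 m²; R₁ = ρL/(N·A_s) = (1.50×10^-8)(6.39)/(37×1.039e-08) = 0.2494 Ω
Section 2: A = π(d/2)² = π(6.4000e-04 m)² = 1.287e-06 m²
R₂ = (1.50×10^-8)(19.7)/(1.287e-06) = 0.2296 Ω
R = R₁ + R₂ = 0.479 Ω
P = I²R = (1.89)² × 0.479 = 1.71 W

1.71 W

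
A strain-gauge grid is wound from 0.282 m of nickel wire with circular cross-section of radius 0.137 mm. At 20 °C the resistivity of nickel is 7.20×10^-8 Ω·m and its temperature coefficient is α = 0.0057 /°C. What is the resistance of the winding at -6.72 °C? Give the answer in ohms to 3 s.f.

0.292 Ω

A = πr² = π(1.3700e-04 m)² = 5.896e-08 m²
R₍20°C₎ = ρL/A = (7.20×10^-8)(0.282)/(5.896e-08) = 0.3443 Ω
R = R₀(1 + αΔT) = 0.3443(1 + 0.0057×-26.7) = 0.292 Ω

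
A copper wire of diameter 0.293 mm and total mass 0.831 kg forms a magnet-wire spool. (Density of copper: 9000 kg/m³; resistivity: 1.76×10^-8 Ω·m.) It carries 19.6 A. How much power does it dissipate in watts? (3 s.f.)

A = π(d/2)² = π(1.4650e-04 m)² = 6.7426e-08 m²
L = m/(density·A) = 0.831/(9000×6.7426e-08) = 1369 m
R = ρL/A = (1.76×10^-8)(1369)/(6.7426e-08) = 357.5 Ω
P = I²R = (19.6)² × 357.5 = 1.37×10^5 W

1.37×10^5 W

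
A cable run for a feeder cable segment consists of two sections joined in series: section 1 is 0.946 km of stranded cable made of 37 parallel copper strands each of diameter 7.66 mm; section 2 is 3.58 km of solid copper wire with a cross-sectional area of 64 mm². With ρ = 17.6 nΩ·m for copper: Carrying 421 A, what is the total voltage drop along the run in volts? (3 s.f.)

419 V

ρ = 17.6 nΩ·m = 1.76×10^-8 Ω·m
Section 1: A_strand = π(3.8300e-03)² = 4.608e-05 m²; R₁ = ρL/(N·A_s) = (1.76×10^-8)(946)/(37×4.608e-05) = 0.009765 Ω
Section 2: A = 64 mm² = 6.400e-05 m²
R₂ = (1.76×10^-8)(3580)/(6.400e-05) = 0.9845 Ω
R = R₁ + R₂ = 0.9943 Ω
V = IR = 421 × 0.9943 = 419 V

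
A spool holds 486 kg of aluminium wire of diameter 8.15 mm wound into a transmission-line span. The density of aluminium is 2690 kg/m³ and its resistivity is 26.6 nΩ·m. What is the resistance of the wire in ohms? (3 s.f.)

1.77 Ω

ρ = 26.6 nΩ·m = 2.66×10^-8 Ω·m
A = π(d/2)² = π(4.0750e-03 m)² = 5.2168e-05 m²
L = m/(density·A) = 486/(2690×5.2168e-05) = 3463 m
R = ρL/A = (2.66×10^-8)(3463)/(5.2168e-05) = 1.77 Ω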